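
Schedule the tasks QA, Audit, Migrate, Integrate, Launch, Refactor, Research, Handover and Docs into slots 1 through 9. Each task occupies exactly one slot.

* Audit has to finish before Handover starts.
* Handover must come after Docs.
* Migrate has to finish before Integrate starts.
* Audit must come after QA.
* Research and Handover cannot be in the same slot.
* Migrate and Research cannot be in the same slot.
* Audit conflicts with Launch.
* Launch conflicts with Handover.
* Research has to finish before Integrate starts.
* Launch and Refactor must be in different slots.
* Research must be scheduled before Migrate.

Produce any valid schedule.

Docs -> 1, Refactor -> 2, QA -> 1, Integrate -> 3, Launch -> 1, Handover -> 3, Research -> 1, Migrate -> 2, Audit -> 2

Checking: QA(1) before Audit(2); Audit(2) before Handover(3); Migrate(2) before Integrate(3); Docs(1) before Handover(3); Research(1) before Migrate(2); Research(1) before Integrate(3); Research(1) != Handover(3); Audit(2) != Launch(1); Migrate(2) != Research(1); Launch(1) != Handover(3); Launch(1) != Refactor(2).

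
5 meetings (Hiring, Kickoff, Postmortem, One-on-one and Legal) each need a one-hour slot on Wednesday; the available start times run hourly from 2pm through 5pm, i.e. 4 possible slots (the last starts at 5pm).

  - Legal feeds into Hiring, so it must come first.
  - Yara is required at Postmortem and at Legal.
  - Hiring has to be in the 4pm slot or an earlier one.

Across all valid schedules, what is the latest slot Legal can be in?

3pm

Downstream work caps Legal at 3pm.
Legal at 3pm is achievable: Legal -> 3pm, One-on-one -> 2pm, Postmortem -> 2pm, Kickoff -> 2pm, Hiring -> 4pm.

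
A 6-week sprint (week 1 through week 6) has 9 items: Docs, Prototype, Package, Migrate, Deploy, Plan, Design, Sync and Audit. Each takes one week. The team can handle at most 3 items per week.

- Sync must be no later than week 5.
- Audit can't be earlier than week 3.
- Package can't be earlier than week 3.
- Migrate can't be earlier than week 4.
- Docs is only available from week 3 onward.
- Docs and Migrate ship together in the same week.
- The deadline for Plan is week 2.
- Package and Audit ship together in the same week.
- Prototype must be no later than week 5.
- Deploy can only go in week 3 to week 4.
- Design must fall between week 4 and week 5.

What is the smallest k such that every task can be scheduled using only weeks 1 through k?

4 weeks

With at most 3 per week and 9 tasks, at least 3 weeks are needed.
Migrate can't be placed before week 4, so the schedule must run through at least week 4.
4 works (last occupied week: week 4): for example Docs=week 4, Sync=week 1, Migrate=week 4, Prototype=week 1, Plan=week 1, Audit=week 3, Deploy=week 3, Package=week 3, Design=week 4.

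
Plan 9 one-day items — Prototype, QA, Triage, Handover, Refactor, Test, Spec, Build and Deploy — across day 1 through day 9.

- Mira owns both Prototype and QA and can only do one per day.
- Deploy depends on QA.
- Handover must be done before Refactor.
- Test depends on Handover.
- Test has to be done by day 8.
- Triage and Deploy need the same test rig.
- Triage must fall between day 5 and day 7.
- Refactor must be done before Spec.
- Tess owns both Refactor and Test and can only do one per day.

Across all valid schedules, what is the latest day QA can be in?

Downstream work caps QA at day 8.
QA at day 8 is achievable: Test -> day 2, Handover -> day 1, Build -> day 1, Triage -> day 5, Deploy -> day 9, Spec -> day 4, Prototype -> day 1, QA -> day 8, Refactor -> day 3.

day 8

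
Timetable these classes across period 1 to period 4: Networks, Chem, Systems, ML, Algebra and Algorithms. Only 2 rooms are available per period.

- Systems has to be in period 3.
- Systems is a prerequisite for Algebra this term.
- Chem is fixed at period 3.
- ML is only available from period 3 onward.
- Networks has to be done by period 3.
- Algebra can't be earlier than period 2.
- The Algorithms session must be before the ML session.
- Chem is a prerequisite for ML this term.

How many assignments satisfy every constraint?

Enumerating: Systems -> period 3; Algebra -> period 4; ML -> period 4; Chem -> period 3; Algorithms -> period 1; Networks -> period 1 | Chem in period 3; Networks in period 1; Systems in period 3; Algebra in period 4; Algorithms in period 2; ML in period 4 | Chem=period 3; Networks=period 2; Algebra=period 4; Systems=period 3; ML=period 4; Algorithms=period 1 | ML in period 4, Networks in period 2, Systems in period 3, Algorithms in period 2, Chem in period 3, Algebra in period 4.

4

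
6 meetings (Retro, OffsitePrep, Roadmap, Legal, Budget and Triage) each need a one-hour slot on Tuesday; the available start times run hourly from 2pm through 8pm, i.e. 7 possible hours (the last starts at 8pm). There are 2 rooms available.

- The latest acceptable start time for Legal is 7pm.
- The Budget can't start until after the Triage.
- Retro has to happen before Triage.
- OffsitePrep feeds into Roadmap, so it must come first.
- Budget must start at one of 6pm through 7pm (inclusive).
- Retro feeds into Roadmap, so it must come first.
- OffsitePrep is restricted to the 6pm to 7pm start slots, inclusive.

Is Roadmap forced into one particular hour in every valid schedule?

Roadmap can be 7pm (e.g. Retro in 2pm; OffsitePrep in 6pm; Roadmap in 7pm; Budget in 6pm; Triage in 3pm; Legal in 2pm) or 8pm (e.g. Roadmap -> 8pm; OffsitePrep -> 6pm; Legal -> 2pm; Triage -> 3pm; Budget -> 6pm; Retro -> 2pm).

No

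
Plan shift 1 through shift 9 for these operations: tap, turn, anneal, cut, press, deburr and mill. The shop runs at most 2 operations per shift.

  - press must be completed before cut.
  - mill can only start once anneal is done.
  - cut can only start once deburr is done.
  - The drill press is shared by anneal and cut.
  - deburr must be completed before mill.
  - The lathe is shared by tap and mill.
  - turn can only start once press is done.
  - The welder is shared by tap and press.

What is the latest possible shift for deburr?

Downstream work caps deburr at shift 8.
deburr at shift 8 is achievable: deburr in shift 8; mill in shift 9; turn in shift 2; tap in shift 2; anneal in shift 1; press in shift 1; cut in shift 9.

shift 8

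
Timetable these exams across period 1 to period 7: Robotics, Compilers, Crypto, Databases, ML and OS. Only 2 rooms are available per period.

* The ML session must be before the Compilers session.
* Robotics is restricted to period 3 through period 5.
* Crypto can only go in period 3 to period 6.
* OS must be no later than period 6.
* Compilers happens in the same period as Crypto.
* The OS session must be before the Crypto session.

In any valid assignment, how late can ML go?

period 5

Downstream work caps ML at period 5.
ML at period 5 is achievable: Robotics=period 3, OS=period 1, Databases=period 1, Compilers=period 6, Crypto=period 6, ML=period 5.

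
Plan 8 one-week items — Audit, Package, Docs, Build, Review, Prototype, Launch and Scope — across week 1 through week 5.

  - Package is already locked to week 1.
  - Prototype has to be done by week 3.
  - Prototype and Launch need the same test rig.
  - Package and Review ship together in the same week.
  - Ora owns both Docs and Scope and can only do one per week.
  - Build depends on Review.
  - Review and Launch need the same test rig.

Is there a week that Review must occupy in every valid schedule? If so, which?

Review must be in the same week as Package, which can't be after week 1, so Review is at most week 1.
So Review is pinned to week 1.

week 1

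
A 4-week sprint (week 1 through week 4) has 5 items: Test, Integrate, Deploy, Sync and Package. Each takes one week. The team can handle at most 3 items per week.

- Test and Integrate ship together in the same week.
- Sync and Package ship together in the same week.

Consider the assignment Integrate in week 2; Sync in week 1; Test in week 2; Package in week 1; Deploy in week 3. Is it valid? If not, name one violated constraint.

Valid

Sync and Package ship together in the same week — holds.
The team can handle at most 3 items per week — holds.
Test and Integrate ship together in the same week — holds.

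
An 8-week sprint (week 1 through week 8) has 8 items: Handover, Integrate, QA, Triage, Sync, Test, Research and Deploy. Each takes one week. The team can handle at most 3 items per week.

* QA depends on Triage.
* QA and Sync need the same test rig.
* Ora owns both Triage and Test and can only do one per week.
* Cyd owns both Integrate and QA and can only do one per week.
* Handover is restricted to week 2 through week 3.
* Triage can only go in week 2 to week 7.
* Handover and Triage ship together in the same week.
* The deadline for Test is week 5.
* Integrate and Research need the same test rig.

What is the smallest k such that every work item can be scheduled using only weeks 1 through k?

3

The precedence chain requires at least 2 distinct weeks.
With at most 3 per week and 8 work items, at least 3 weeks are needed.
Propagating the time windows through the other constraints, QA can't land before week 3, so the schedule must run through at least week 3.
3 works (last occupied week: week 3): for example Handover in week 2; QA in week 3; Test in week 1; Deploy in week 3; Triage in week 2; Integrate in week 1; Research in week 2; Sync in week 1.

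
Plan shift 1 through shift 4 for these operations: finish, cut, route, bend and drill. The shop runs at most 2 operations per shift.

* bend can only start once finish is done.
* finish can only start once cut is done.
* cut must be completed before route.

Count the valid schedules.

Splitting on finish: it can be shift 2 (20), shift 3 (16). Listing each branch's schedules as (cut, route, bend, drill) by shift number:
finish=shift 2: (1,2,3,1) (1,2,3,3) (1,2,3,4) (1,2,4,1) (1,2,4,3) (1,2,4,4) (1,3,3,1) (1,3,3,2) (1,3,3,4) (1,3,4,1) (1,3,4,2) (1,3,4,3) (1,3,4,4) (1,4,3,1) (1,4,3,2) (1,4,3,3) (1,4,3,4) (1,4,4,1) (1,4,4,2) (1,4,4,3) — 20.
finish=shift 3: (1,2,4,1) (1,2,4,2) (1,2,4,3) (1,2,4,4) (1,3,4,1) (1,3,4,2) (1,3,4,4) (1,4,4,1) (1,4,4,2) (1,4,4,3) (2,3,4,1) (2,3,4,2) (2,3,4,4) (2,4,4,1) (2,4,4,2) (2,4,4,3) — 16.
Summing: 20 + 16 = 36.

36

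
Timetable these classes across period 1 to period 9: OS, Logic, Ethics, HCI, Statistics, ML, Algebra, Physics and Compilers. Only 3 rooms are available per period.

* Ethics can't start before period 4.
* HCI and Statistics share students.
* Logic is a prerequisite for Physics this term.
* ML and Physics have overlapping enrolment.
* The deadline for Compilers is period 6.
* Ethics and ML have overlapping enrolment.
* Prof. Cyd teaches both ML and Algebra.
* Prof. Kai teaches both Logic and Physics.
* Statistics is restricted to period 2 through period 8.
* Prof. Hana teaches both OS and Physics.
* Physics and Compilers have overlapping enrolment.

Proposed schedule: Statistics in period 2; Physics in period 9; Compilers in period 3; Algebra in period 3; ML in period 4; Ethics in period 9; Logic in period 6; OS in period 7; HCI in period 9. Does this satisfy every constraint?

Yes

Ethics and ML have overlapping enrolment — holds.
Prof. Kai teaches both Logic and Physics — holds.
Prof. Hana teaches both OS and Physics — holds.
Ethics can't start before period 4 — holds.
Only 3 rooms are available per period — holds.
Physics and Compilers have overlapping enrolment — holds.
Logic is a prerequisite for Physics this term — holds.
Prof. Cyd teaches both ML and Algebra — holds.
HCI and Statistics share students — holds.
ML and Physics have overlapping enrolment — holds.
The deadline for Compilers is period 6 — holds.
Statistics is restricted to period 2 through period 8 — holds.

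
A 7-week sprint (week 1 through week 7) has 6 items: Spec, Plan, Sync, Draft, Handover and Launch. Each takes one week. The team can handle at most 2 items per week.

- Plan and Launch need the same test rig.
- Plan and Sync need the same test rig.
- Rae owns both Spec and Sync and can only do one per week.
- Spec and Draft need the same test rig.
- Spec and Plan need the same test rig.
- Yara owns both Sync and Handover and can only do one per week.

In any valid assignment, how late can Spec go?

Spec at week 7 is achievable: Draft -> week 1, Launch -> week 2, Sync -> week 2, Handover -> week 3, Plan -> week 1, Spec -> week 7.

week 7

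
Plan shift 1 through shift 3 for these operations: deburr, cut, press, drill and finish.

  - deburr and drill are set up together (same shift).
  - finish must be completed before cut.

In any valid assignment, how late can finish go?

Downstream work caps finish at shift 2.
finish at shift 2 is achievable: deburr=shift 1; press=shift 1; finish=shift 2; cut=shift 3; drill=shift 1.

shift 2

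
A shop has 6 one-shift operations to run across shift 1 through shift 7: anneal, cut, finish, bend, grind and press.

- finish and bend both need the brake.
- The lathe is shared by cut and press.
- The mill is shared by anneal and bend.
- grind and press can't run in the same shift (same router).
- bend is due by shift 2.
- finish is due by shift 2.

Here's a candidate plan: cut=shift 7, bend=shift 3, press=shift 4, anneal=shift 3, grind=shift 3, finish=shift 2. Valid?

bend is due by shift 2 — violated.
grind and press can't run in the same shift (same router) — holds.
finish is due by shift 2 — holds.
The mill is shared by anneal and bend — violated.
The lathe is shared by cut and press — holds.
finish and bend both need the brake — holds.

No. bend is due by shift 2 is not satisfied.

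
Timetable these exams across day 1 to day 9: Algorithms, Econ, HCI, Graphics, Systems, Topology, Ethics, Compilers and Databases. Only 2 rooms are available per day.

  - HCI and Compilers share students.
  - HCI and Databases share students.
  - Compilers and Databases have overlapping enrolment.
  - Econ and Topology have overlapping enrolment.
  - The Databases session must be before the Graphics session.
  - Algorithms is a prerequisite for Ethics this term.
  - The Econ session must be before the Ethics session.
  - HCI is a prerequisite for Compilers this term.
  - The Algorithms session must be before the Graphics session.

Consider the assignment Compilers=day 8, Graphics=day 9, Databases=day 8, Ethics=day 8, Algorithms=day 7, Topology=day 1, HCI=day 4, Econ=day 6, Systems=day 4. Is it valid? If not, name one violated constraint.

Algorithms is a prerequisite for Ethics this term — holds.
HCI and Compilers share students — holds.
Compilers and Databases have overlapping enrolment — violated.
HCI is a prerequisite for Compilers this term — holds.
The Databases session must be before the Graphics session — holds.
HCI and Databases share students — holds.
The Algorithms session must be before the Graphics session — holds.
The Econ session must be before the Ethics session — holds.
Econ and Topology have overlapping enrolment — holds.
Only 2 rooms are available per day — violated.

Invalid. Compilers and Databases have overlapping enrolment.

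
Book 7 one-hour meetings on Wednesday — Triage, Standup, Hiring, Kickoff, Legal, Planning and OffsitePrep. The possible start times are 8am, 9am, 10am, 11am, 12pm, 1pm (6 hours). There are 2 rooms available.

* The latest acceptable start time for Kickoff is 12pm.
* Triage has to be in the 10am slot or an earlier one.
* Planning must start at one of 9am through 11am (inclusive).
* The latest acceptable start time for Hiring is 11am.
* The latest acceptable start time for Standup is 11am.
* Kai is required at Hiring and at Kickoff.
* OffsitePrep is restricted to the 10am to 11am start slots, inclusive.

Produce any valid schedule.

Kickoff=10am, OffsitePrep=10am, Triage=8am, Planning=9am, Legal=11am, Hiring=9am, Standup=8am

Checking: Hiring(9am) != Kickoff(10am); Kickoff=10am in [8am,12pm]; Planning=9am in [9am,11am]; Triage=8am in [8am,10am]; OffsitePrep=10am in [10am,11am]; Standup=8am in [8am,11am]; Hiring=9am in [8am,11am]; max 2 per hour (cap 2).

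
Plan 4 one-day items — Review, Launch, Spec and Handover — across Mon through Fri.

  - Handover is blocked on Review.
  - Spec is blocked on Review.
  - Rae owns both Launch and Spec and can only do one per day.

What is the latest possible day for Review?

Downstream work caps Review at Thu.
Review at Thu is achievable: Review -> Thu, Launch -> Mon, Handover -> Fri, Spec -> Fri.

Thu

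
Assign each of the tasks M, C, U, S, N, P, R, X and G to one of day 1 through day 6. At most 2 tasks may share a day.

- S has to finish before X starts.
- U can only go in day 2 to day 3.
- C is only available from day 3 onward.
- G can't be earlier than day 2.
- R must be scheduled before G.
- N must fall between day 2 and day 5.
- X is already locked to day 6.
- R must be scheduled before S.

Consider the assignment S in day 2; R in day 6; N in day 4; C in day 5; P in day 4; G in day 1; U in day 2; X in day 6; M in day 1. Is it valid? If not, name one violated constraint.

N must fall between day 2 and day 5 — holds.
At most 2 tasks may share a day — holds.
R must be scheduled before S — violated.
R must be scheduled before G — violated.
X is already locked to day 6 — holds.
U can only go in day 2 to day 3 — holds.
G can't be earlier than day 2 — violated.
S has to finish before X starts — holds.
C is only available from day 3 onward — holds.

Invalid. R must be scheduled before G.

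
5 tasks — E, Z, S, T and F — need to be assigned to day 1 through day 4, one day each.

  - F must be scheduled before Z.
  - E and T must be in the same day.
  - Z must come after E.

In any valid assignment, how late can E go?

day 3

Downstream work caps E at day 3.
E at day 3 is achievable: Z -> day 4; S -> day 1; F -> day 1; E -> day 3; T -> day 3.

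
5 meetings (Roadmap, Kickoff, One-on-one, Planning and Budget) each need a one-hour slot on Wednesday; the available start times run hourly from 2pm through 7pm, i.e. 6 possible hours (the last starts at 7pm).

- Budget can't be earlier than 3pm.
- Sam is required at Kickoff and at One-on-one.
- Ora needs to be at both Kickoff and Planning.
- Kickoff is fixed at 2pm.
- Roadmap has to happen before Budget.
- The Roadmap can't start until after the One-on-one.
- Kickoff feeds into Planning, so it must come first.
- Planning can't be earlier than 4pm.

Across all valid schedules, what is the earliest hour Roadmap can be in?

Precedence pushes Roadmap to at least 3pm; downstream work caps Roadmap at 6pm.
Roadmap at 4pm is achievable: Roadmap in 4pm; Planning in 4pm; One-on-one in 3pm; Budget in 5pm; Kickoff in 2pm.
Nothing earlier works — the conflict constraints rule out every hour before 4pm.

4pm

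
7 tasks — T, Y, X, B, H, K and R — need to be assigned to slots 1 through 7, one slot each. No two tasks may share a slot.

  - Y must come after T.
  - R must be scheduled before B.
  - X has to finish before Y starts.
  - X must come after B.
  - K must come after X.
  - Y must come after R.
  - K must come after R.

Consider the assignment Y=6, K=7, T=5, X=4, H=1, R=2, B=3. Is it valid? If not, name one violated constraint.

K must come after X — holds.
X must come after B — holds.
X has to finish before Y starts — holds.
No two tasks may share a slot — holds.
Y must come after T — holds.
Y must come after R — holds.
K must come after R — holds.
R must be scheduled before B — holds.

Yes, all constraints hold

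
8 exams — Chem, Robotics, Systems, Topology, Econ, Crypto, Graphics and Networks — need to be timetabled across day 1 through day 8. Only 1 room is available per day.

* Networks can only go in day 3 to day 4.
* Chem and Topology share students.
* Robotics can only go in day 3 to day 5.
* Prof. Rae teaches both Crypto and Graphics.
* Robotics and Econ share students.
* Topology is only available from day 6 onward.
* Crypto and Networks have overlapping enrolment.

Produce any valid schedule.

Graphics -> day 8, Networks -> day 3, Systems -> day 2, Econ -> day 5, Chem -> day 1, Topology -> day 6, Robotics -> day 4, Crypto -> day 7

Checking: Chem(day 1) != Topology(day 6); Robotics(day 4) != Econ(day 5); Crypto(day 7) != Graphics(day 8); Crypto(day 7) != Networks(day 3); Topology=day 6 in [day 6,day 8]; Robotics=day 4 in [day 3,day 5]; Networks=day 3 in [day 3,day 4]; max 1 per day (cap 1).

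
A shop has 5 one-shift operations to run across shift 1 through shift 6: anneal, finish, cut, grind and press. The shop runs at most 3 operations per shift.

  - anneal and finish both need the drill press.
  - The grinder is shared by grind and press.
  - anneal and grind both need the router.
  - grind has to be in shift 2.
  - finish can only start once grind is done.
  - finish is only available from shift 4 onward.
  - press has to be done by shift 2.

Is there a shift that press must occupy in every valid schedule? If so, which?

press's window is shift 1–shift 2.
grind is fixed at shift 2, and press can't share a shift with grind.
So press must be shift 1.

shift 1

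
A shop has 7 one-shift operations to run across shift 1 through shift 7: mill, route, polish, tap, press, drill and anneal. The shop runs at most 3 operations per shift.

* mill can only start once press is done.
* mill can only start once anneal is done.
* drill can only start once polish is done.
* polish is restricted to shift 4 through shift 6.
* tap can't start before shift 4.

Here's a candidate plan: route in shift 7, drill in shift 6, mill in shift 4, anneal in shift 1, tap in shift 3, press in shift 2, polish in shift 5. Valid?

mill can only start once press is done — holds.
tap can't start before shift 4 — violated.
mill can only start once anneal is done — holds.
The shop runs at most 3 operations per shift — holds.
polish is restricted to shift 4 through shift 6 — holds.
drill can only start once polish is done — holds.

No. tap can't start before shift 4 is not satisfied.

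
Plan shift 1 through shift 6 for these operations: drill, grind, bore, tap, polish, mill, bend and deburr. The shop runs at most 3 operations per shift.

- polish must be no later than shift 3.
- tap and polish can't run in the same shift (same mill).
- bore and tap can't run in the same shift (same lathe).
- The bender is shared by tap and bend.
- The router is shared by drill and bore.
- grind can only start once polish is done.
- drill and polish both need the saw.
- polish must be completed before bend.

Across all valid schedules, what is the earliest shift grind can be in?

shift 2

Precedence pushes grind to at least shift 2.
grind at shift 2 is achievable: polish -> shift 1; tap -> shift 3; bend -> shift 2; bore -> shift 1; mill -> shift 1; deburr -> shift 3; drill -> shift 2; grind -> shift 2.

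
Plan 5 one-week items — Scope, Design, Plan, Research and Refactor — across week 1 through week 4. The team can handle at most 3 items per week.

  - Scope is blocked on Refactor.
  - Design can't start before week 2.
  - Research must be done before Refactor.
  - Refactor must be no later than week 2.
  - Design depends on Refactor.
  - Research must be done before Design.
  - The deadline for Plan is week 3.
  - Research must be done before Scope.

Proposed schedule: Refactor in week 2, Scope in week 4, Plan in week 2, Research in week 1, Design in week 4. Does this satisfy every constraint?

Design depends on Refactor — holds.
The team can handle at most 3 items per week — holds.
The deadline for Plan is week 3 — holds.
Research must be done before Design — holds.
Refactor must be no later than week 2 — holds.
Scope is blocked on Refactor — holds.
Design can't start before week 2 — holds.
Research must be done before Scope — holds.
Research must be done before Refactor — holds.

Yes, all constraints hold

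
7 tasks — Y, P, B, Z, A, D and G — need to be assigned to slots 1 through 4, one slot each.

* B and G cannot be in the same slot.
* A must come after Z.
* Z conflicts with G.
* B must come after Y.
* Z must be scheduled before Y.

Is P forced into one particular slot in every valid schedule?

No

P can be 1 (e.g. B -> 3; A -> 2; G -> 2; Z -> 1; D -> 1; Y -> 2; P -> 1) or 2 (e.g. B=3; Z=1; G=2; P=2; D=1; A=2; Y=2).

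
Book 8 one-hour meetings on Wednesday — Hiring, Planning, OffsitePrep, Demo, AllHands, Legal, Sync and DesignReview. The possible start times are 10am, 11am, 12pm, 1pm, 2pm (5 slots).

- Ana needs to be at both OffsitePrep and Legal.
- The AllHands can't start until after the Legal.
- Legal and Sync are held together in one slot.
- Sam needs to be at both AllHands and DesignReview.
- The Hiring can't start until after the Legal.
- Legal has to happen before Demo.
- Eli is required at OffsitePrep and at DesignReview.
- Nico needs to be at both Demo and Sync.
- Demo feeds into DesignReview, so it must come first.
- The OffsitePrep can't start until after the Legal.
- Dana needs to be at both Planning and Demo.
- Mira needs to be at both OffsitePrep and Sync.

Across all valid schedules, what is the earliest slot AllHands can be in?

Precedence pushes AllHands to at least 11am.
AllHands at 11am is achievable: Demo=11am, Planning=10am, Legal=10am, Sync=10am, DesignReview=12pm, Hiring=11am, AllHands=11am, OffsitePrep=11am.

11am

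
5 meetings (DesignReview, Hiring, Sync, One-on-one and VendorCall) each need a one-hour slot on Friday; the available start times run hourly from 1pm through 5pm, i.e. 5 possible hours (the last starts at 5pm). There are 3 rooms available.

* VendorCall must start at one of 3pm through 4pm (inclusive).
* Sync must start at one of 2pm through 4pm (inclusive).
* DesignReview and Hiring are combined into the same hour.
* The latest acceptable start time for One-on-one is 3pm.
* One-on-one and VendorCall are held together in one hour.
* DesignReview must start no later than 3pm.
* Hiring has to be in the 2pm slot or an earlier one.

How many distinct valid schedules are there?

Splitting on DesignReview: it can be 1pm (3), 2pm (3). Listing each branch's schedules as (Hiring, Sync, One-on-one, VendorCall):
DesignReview=1pm: (1pm,2pm,3pm,3pm) (1pm,3pm,3pm,3pm) (1pm,4pm,3pm,3pm) — 3.
DesignReview=2pm: (2pm,2pm,3pm,3pm) (2pm,3pm,3pm,3pm) (2pm,4pm,3pm,3pm) — 3.
Summing: 3 + 3 = 6.

6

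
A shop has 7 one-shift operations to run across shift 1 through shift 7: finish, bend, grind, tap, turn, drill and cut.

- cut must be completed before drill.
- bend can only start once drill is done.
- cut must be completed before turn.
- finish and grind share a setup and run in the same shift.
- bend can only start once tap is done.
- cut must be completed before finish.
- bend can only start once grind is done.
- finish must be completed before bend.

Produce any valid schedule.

turn -> shift 2, drill -> shift 2, cut -> shift 1, grind -> shift 2, bend -> shift 3, finish -> shift 2, tap -> shift 1

Checking: cut(shift 1) before turn(shift 2); cut(shift 1) before finish(shift 2); drill(shift 2) before bend(shift 3); cut(shift 1) before drill(shift 2); finish(shift 2) before bend(shift 3); tap(shift 1) before bend(shift 3); grind(shift 2) before bend(shift 3); finish = grind = shift 2.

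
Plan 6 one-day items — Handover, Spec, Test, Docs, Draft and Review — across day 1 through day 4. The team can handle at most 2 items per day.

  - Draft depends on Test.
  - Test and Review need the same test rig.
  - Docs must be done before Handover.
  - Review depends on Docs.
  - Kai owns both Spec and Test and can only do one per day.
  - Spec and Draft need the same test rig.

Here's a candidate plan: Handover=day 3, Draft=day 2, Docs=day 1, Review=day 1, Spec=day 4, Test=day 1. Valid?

No. Test and Review need the same test rig is not satisfied.

Docs must be done before Handover — holds.
Kai owns both Spec and Test and can only do one per day — holds.
Spec and Draft need the same test rig — holds.
The team can handle at most 2 items per day — violated.
Review depends on Docs — violated.
Draft depends on Test — holds.
Test and Review need the same test rig — violated.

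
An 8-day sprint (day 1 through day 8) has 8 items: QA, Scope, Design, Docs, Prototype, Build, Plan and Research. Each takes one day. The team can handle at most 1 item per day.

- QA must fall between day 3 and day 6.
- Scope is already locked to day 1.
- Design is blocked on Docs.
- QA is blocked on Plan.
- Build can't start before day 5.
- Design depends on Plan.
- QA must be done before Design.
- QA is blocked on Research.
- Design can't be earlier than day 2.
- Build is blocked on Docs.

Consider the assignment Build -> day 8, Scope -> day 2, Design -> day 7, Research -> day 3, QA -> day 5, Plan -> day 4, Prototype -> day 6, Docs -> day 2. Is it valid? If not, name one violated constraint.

No. Scope is already locked to day 1 is not satisfied.

Design is blocked on Docs — holds.
Design depends on Plan — holds.
Build can't start before day 5 — holds.
QA must fall between day 3 and day 6 — holds.
Design can't be earlier than day 2 — holds.
The team can handle at most 1 item per day — violated.
Build is blocked on Docs — holds.
Scope is already locked to day 1 — violated.
QA is blocked on Research — holds.
QA must be done before Design — holds.
QA is blocked on Plan — holds.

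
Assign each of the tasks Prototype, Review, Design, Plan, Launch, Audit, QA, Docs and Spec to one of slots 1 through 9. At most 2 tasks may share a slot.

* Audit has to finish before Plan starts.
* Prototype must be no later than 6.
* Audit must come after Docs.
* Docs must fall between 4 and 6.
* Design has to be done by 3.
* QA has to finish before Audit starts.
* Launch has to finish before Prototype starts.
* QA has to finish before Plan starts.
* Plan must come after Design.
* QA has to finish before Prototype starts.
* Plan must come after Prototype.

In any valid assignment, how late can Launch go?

5

Downstream work caps Launch at 5.
Launch at 5 is achievable: Audit=5, Launch=5, Plan=7, Review=2, Prototype=6, Docs=4, QA=1, Design=1, Spec=2.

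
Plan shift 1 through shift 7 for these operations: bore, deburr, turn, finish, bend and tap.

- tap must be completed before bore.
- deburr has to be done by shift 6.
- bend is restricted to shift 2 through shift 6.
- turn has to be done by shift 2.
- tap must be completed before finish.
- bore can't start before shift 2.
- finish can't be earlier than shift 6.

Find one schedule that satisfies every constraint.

deburr -> shift 1, bore -> shift 2, tap -> shift 1, turn -> shift 1, finish -> shift 6, bend -> shift 2

Checking: tap(shift 1) before finish(shift 6); tap(shift 1) before bore(shift 2); bore=shift 2 in [shift 2,shift 7]; finish=shift 6 in [shift 6,shift 7]; deburr=shift 1 in [shift 1,shift 6]; turn=shift 1 in [shift 1,shift 2]; bend=shift 2 in [shift 2,shift 6].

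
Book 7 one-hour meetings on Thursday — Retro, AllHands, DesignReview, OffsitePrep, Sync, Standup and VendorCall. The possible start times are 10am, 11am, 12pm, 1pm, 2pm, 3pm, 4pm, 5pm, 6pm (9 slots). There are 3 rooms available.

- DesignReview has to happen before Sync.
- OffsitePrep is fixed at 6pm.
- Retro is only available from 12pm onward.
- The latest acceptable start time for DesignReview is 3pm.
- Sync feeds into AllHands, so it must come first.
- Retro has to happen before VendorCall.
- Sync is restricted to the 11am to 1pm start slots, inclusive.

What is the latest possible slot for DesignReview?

12pm

DesignReview's own window allows nothing later than 3pm; downstream work caps DesignReview at 12pm.
DesignReview at 12pm is achievable: DesignReview -> 12pm, VendorCall -> 1pm, OffsitePrep -> 6pm, Standup -> 10am, Sync -> 1pm, Retro -> 12pm, AllHands -> 2pm.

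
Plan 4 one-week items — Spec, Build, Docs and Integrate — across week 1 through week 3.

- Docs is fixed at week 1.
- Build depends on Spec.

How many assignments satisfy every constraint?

Splitting on Spec: it can be week 1 (6), week 2 (3). Listing each branch's schedules as (Build, Docs, Integrate) by week number:
Spec=week 1: (2,1,1) (2,1,2) (2,1,3) (3,1,1) (3,1,2) (3,1,3) — 6.
Spec=week 2: (3,1,1) (3,1,2) (3,1,3) — 3.
Summing: 6 + 3 = 9.

9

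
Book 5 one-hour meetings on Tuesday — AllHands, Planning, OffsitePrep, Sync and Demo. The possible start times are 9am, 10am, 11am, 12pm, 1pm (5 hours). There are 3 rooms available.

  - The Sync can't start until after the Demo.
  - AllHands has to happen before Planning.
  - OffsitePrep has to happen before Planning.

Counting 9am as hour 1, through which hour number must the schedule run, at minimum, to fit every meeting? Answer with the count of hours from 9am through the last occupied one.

2 hours

The precedence chain requires at least 2 distinct hours.
With at most 3 per hour and 5 meetings, at least 2 hours are needed.
2 works (last occupied hour: 10am): for example OffsitePrep in 9am, Sync in 10am, Demo in 9am, AllHands in 9am, Planning in 10am.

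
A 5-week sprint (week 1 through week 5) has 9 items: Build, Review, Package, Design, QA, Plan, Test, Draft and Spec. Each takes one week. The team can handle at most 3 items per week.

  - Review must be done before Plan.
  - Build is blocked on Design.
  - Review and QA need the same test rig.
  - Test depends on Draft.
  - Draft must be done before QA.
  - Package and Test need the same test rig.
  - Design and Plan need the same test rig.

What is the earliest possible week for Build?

week 2

Precedence pushes Build to at least week 2.
Build at week 2 is achievable: Draft=week 1, QA=week 2, Test=week 3, Plan=week 2, Build=week 2, Package=week 4, Review=week 1, Design=week 1, Spec=week 3.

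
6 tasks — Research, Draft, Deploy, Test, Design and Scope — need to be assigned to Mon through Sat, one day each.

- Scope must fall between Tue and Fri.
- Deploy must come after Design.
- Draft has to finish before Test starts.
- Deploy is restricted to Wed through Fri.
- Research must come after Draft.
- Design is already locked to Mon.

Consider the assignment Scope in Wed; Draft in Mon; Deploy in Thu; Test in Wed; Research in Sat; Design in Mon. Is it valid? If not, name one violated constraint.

Yes

Deploy is restricted to Wed through Fri — holds.
Draft has to finish before Test starts — holds.
Research must come after Draft — holds.
Design is already locked to Mon — holds.
Scope must fall between Tue and Fri — holds.
Deploy must come after Design — holds.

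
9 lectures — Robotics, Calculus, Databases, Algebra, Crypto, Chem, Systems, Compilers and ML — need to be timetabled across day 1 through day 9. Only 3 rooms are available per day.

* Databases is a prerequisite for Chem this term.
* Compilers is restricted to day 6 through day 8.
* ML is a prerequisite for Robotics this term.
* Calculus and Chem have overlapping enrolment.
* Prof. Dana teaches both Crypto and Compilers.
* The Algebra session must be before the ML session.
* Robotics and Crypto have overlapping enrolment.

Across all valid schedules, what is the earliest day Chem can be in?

day 2

Precedence pushes Chem to at least day 2.
Chem at day 2 is achievable: Algebra -> day 1, Systems -> day 3, Robotics -> day 3, Crypto -> day 2, Databases -> day 1, Compilers -> day 6, Calculus -> day 1, Chem -> day 2, ML -> day 2.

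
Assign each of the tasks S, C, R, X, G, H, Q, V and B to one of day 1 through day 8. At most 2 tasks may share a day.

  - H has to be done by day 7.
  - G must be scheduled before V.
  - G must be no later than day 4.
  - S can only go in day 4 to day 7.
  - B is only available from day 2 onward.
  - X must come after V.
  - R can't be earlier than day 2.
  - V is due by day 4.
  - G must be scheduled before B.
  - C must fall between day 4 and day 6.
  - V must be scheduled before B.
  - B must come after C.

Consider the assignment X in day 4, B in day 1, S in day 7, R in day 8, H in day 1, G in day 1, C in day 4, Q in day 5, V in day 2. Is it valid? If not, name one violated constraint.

Invalid. B is only available from day 2 onward.

B is only available from day 2 onward — violated.
R can't be earlier than day 2 — holds.
B must come after C — violated.
X must come after V — holds.
V must be scheduled before B — violated.
S can only go in day 4 to day 7 — holds.
G must be scheduled before V — holds.
H has to be done by day 7 — holds.
V is due by day 4 — holds.
C must fall between day 4 and day 6 — holds.
G must be no later than day 4 — holds.
At most 2 tasks may share a day — violated.
G must be scheduled before B — violated.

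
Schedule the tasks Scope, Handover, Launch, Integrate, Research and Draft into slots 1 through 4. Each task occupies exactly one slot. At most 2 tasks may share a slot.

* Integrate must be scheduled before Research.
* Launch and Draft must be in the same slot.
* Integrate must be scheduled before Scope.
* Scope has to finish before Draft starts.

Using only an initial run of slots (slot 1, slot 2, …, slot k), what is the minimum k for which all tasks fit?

The precedence chain requires at least 3 distinct slots.
With at most 2 per slot and 6 tasks, at least 3 slots are needed.
3 works (last occupied slot: 3): for example Handover in 1, Scope in 2, Research in 2, Draft in 3, Launch in 3, Integrate in 1.

3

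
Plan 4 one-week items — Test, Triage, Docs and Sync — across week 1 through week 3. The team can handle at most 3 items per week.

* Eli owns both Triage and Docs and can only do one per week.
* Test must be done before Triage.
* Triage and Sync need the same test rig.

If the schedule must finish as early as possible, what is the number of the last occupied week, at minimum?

week 2

The precedence chain requires at least 2 distinct weeks.
With at most 3 per week and 4 work items, at least 2 weeks are needed.
2 works (last occupied week: week 2): for example Docs=week 1, Sync=week 1, Test=week 1, Triage=week 2.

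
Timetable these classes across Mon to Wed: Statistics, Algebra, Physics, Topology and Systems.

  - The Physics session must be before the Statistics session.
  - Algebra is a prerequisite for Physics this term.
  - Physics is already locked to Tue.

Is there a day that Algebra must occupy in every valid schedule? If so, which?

Mon

Downstream work caps Algebra at Mon.
So Algebra is pinned to Mon.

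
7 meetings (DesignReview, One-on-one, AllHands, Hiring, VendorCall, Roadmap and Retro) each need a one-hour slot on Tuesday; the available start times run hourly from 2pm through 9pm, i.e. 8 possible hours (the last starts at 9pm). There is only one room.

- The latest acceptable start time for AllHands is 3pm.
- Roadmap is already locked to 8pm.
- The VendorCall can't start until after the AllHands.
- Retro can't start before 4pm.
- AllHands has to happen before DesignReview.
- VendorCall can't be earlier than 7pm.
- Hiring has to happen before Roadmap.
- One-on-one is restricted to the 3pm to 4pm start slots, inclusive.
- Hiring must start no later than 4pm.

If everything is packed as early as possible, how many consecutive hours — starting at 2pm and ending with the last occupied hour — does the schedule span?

7

The precedence chain requires at least 2 distinct hours.
With at most 1 per hour and 7 meetings, at least 7 hours are needed.
Roadmap can't be placed before 8pm — that is hour 7 counting from 2pm — so the schedule must run through at least 7 hours.
7 works (last occupied hour: 8pm): for example AllHands in 2pm, DesignReview in 6pm, Hiring in 4pm, Retro in 5pm, One-on-one in 3pm, VendorCall in 7pm, Roadmap in 8pm.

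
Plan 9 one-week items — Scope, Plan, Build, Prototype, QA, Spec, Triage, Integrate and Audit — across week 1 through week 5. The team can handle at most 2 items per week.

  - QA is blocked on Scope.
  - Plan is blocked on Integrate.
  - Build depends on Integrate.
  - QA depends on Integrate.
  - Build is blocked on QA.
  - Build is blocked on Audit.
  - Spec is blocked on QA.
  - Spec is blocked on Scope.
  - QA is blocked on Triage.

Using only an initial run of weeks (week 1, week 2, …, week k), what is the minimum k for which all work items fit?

The precedence chain requires at least 3 distinct weeks.
With at most 2 per week and 9 work items, at least 5 weeks are needed.
5 works (last occupied week: week 5): for example Audit=week 3, Plan=week 2, QA=week 3, Spec=week 4, Prototype=week 5, Triage=week 2, Scope=week 1, Integrate=week 1, Build=week 4.

5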